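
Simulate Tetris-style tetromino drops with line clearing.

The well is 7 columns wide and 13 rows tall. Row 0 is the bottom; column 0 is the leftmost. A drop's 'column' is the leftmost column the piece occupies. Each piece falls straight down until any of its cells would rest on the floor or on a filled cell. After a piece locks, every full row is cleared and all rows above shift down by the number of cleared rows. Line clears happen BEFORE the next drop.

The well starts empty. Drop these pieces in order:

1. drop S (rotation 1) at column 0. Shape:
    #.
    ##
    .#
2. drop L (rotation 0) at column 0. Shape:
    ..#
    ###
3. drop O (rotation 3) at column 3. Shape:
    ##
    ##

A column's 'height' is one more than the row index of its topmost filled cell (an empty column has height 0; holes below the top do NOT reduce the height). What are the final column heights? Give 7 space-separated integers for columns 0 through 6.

Drop 1: S rot1 at col 0 lands with bottom-row=0; cleared 0 line(s) (total 0); column heights now [3 2 0 0 0 0 0], max=3
Drop 2: L rot0 at col 0 lands with bottom-row=3; cleared 0 line(s) (total 0); column heights now [4 4 5 0 0 0 0], max=5
Drop 3: O rot3 at col 3 lands with bottom-row=0; cleared 0 line(s) (total 0); column heights now [4 4 5 2 2 0 0], max=5

Answer: 4 4 5 2 2 0 0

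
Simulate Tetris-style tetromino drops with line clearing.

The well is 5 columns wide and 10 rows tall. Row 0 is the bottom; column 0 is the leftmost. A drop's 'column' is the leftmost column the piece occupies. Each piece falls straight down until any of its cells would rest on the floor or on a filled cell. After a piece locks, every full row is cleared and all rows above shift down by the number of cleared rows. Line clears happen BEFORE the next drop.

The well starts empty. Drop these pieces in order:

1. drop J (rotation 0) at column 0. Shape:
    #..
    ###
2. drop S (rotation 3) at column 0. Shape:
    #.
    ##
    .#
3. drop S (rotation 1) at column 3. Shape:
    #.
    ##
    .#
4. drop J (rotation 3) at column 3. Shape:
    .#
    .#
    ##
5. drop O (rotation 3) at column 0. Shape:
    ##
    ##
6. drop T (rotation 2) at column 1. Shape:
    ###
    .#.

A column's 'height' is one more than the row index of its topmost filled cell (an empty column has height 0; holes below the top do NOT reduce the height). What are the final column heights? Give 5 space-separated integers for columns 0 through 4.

Drop 1: J rot0 at col 0 lands with bottom-row=0; cleared 0 line(s) (total 0); column heights now [2 1 1 0 0], max=2
Drop 2: S rot3 at col 0 lands with bottom-row=1; cleared 0 line(s) (total 0); column heights now [4 3 1 0 0], max=4
Drop 3: S rot1 at col 3 lands with bottom-row=0; cleared 0 line(s) (total 0); column heights now [4 3 1 3 2], max=4
Drop 4: J rot3 at col 3 lands with bottom-row=3; cleared 0 line(s) (total 0); column heights now [4 3 1 4 6], max=6
Drop 5: O rot3 at col 0 lands with bottom-row=4; cleared 0 line(s) (total 0); column heights now [6 6 1 4 6], max=6
Drop 6: T rot2 at col 1 lands with bottom-row=5; cleared 0 line(s) (total 0); column heights now [6 7 7 7 6], max=7

Answer: 6 7 7 7 6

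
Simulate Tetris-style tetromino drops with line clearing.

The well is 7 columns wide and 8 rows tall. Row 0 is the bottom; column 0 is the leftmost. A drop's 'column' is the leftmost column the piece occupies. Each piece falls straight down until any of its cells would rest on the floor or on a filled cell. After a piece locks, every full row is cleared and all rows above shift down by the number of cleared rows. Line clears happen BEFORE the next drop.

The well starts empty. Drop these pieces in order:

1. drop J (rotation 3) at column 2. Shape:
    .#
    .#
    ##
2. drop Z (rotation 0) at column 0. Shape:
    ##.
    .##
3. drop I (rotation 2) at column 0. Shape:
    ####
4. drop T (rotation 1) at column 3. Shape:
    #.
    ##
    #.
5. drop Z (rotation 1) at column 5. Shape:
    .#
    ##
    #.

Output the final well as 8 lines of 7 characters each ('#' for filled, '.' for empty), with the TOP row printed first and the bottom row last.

Drop 1: J rot3 at col 2 lands with bottom-row=0; cleared 0 line(s) (total 0); column heights now [0 0 1 3 0 0 0], max=3
Drop 2: Z rot0 at col 0 lands with bottom-row=1; cleared 0 line(s) (total 0); column heights now [3 3 2 3 0 0 0], max=3
Drop 3: I rot2 at col 0 lands with bottom-row=3; cleared 0 line(s) (total 0); column heights now [4 4 4 4 0 0 0], max=4
Drop 4: T rot1 at col 3 lands with bottom-row=4; cleared 0 line(s) (total 0); column heights now [4 4 4 7 6 0 0], max=7
Drop 5: Z rot1 at col 5 lands with bottom-row=0; cleared 0 line(s) (total 0); column heights now [4 4 4 7 6 2 3], max=7

Answer: .......
...#...
...##..
...#...
####...
##.#..#
.###.##
..##.#.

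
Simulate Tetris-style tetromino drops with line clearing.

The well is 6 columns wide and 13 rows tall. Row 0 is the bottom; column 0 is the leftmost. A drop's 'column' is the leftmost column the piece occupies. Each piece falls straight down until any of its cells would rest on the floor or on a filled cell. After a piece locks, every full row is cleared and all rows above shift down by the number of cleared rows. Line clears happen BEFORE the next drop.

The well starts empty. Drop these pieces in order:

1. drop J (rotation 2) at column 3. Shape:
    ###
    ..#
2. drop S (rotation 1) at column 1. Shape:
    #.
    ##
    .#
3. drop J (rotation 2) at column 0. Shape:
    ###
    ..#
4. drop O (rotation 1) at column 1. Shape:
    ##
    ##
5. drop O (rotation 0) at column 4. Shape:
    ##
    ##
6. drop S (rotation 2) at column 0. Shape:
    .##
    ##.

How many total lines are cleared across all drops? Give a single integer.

Drop 1: J rot2 at col 3 lands with bottom-row=0; cleared 0 line(s) (total 0); column heights now [0 0 0 2 2 2], max=2
Drop 2: S rot1 at col 1 lands with bottom-row=0; cleared 0 line(s) (total 0); column heights now [0 3 2 2 2 2], max=3
Drop 3: J rot2 at col 0 lands with bottom-row=2; cleared 0 line(s) (total 0); column heights now [4 4 4 2 2 2], max=4
Drop 4: O rot1 at col 1 lands with bottom-row=4; cleared 0 line(s) (total 0); column heights now [4 6 6 2 2 2], max=6
Drop 5: O rot0 at col 4 lands with bottom-row=2; cleared 0 line(s) (total 0); column heights now [4 6 6 2 4 4], max=6
Drop 6: S rot2 at col 0 lands with bottom-row=6; cleared 0 line(s) (total 0); column heights now [7 8 8 2 4 4], max=8

Answer: 0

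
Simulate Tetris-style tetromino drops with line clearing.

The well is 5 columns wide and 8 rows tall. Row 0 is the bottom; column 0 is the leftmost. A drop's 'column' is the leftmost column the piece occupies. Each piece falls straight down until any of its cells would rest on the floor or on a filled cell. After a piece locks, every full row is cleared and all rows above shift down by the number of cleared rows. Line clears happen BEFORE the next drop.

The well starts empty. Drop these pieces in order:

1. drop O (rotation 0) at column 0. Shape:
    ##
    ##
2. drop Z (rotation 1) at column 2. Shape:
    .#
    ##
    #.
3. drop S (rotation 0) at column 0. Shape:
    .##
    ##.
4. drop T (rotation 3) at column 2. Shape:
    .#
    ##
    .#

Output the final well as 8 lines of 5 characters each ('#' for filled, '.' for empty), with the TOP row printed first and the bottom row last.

Answer: .....
.....
...#.
..##.
.###.
##.#.
####.
###..

Derivation:
Drop 1: O rot0 at col 0 lands with bottom-row=0; cleared 0 line(s) (total 0); column heights now [2 2 0 0 0], max=2
Drop 2: Z rot1 at col 2 lands with bottom-row=0; cleared 0 line(s) (total 0); column heights now [2 2 2 3 0], max=3
Drop 3: S rot0 at col 0 lands with bottom-row=2; cleared 0 line(s) (total 0); column heights now [3 4 4 3 0], max=4
Drop 4: T rot3 at col 2 lands with bottom-row=3; cleared 0 line(s) (total 0); column heights now [3 4 5 6 0], max=6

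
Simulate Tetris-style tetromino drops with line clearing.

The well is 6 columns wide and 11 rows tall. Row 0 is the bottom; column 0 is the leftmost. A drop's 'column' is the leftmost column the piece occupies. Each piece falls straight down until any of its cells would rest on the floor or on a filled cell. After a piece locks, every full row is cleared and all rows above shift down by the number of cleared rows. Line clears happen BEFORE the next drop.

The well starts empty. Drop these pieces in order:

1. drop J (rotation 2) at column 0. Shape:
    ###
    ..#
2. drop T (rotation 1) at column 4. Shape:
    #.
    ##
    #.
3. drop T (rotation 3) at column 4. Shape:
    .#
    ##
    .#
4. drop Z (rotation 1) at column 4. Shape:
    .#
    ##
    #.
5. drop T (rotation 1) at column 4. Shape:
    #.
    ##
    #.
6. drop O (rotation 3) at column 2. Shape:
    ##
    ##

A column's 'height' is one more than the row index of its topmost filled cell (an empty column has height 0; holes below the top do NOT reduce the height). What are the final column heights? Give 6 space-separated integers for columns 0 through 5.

Answer: 2 2 4 4 9 8

Derivation:
Drop 1: J rot2 at col 0 lands with bottom-row=0; cleared 0 line(s) (total 0); column heights now [2 2 2 0 0 0], max=2
Drop 2: T rot1 at col 4 lands with bottom-row=0; cleared 0 line(s) (total 0); column heights now [2 2 2 0 3 2], max=3
Drop 3: T rot3 at col 4 lands with bottom-row=2; cleared 0 line(s) (total 0); column heights now [2 2 2 0 4 5], max=5
Drop 4: Z rot1 at col 4 lands with bottom-row=4; cleared 0 line(s) (total 0); column heights now [2 2 2 0 6 7], max=7
Drop 5: T rot1 at col 4 lands with bottom-row=6; cleared 0 line(s) (total 0); column heights now [2 2 2 0 9 8], max=9
Drop 6: O rot3 at col 2 lands with bottom-row=2; cleared 0 line(s) (total 0); column heights now [2 2 4 4 9 8], max=9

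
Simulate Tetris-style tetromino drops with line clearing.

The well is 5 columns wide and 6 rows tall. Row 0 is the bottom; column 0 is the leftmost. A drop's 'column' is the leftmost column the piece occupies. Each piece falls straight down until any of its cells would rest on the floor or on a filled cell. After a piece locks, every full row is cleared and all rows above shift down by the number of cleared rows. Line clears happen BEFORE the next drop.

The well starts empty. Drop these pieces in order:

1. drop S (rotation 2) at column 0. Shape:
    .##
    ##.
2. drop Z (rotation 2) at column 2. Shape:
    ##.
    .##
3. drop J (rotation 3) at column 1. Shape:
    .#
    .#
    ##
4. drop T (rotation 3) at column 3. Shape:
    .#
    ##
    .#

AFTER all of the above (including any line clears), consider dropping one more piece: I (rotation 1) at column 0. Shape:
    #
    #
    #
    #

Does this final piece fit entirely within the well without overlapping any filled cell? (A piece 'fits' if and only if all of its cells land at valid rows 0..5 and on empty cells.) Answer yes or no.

Answer: yes

Derivation:
Drop 1: S rot2 at col 0 lands with bottom-row=0; cleared 0 line(s) (total 0); column heights now [1 2 2 0 0], max=2
Drop 2: Z rot2 at col 2 lands with bottom-row=1; cleared 0 line(s) (total 0); column heights now [1 2 3 3 2], max=3
Drop 3: J rot3 at col 1 lands with bottom-row=3; cleared 0 line(s) (total 0); column heights now [1 4 6 3 2], max=6
Drop 4: T rot3 at col 3 lands with bottom-row=2; cleared 0 line(s) (total 0); column heights now [1 4 6 4 5], max=6
Test piece I rot1 at col 0 (width 1): heights before test = [1 4 6 4 5]; fits = True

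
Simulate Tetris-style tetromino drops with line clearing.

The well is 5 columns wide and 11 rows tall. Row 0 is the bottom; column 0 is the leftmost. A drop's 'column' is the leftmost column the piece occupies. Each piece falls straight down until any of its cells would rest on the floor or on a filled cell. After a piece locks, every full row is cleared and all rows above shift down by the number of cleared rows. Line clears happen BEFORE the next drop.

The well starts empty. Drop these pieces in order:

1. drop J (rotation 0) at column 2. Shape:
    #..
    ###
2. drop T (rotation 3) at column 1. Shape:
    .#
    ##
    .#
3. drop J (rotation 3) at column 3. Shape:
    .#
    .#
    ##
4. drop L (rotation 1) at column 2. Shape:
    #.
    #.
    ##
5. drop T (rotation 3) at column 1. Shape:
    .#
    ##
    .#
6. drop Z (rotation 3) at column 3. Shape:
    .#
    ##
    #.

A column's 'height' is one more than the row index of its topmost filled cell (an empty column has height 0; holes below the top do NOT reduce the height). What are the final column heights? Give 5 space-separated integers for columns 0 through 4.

Drop 1: J rot0 at col 2 lands with bottom-row=0; cleared 0 line(s) (total 0); column heights now [0 0 2 1 1], max=2
Drop 2: T rot3 at col 1 lands with bottom-row=2; cleared 0 line(s) (total 0); column heights now [0 4 5 1 1], max=5
Drop 3: J rot3 at col 3 lands with bottom-row=1; cleared 0 line(s) (total 0); column heights now [0 4 5 2 4], max=5
Drop 4: L rot1 at col 2 lands with bottom-row=5; cleared 0 line(s) (total 0); column heights now [0 4 8 6 4], max=8
Drop 5: T rot3 at col 1 lands with bottom-row=8; cleared 0 line(s) (total 0); column heights now [0 10 11 6 4], max=11
Drop 6: Z rot3 at col 3 lands with bottom-row=6; cleared 0 line(s) (total 0); column heights now [0 10 11 8 9], max=11

Answer: 0 10 11 8 9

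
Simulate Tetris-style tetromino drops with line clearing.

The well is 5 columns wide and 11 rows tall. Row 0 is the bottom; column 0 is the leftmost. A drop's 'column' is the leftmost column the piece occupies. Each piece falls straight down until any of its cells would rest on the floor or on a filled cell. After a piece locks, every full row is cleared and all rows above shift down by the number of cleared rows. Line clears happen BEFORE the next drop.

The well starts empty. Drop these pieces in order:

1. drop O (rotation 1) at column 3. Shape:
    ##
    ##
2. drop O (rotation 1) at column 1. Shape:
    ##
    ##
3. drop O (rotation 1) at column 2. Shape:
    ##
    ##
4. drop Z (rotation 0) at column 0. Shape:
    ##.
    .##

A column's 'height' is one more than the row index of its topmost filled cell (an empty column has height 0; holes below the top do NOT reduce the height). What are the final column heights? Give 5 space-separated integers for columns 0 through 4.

Drop 1: O rot1 at col 3 lands with bottom-row=0; cleared 0 line(s) (total 0); column heights now [0 0 0 2 2], max=2
Drop 2: O rot1 at col 1 lands with bottom-row=0; cleared 0 line(s) (total 0); column heights now [0 2 2 2 2], max=2
Drop 3: O rot1 at col 2 lands with bottom-row=2; cleared 0 line(s) (total 0); column heights now [0 2 4 4 2], max=4
Drop 4: Z rot0 at col 0 lands with bottom-row=4; cleared 0 line(s) (total 0); column heights now [6 6 5 4 2], max=6

Answer: 6 6 5 4 2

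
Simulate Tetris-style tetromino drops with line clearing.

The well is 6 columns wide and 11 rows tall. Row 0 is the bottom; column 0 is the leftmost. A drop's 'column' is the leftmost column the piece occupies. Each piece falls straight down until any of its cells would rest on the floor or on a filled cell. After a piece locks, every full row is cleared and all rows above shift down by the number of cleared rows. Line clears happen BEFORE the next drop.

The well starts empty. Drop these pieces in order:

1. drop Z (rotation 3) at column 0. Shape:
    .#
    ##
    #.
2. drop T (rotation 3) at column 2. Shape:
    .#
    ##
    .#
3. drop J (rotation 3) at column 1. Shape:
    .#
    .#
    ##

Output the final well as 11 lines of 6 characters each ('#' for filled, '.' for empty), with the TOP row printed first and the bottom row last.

Answer: ......
......
......
......
......
..#...
..#...
.##...
.#.#..
####..
#..#..

Derivation:
Drop 1: Z rot3 at col 0 lands with bottom-row=0; cleared 0 line(s) (total 0); column heights now [2 3 0 0 0 0], max=3
Drop 2: T rot3 at col 2 lands with bottom-row=0; cleared 0 line(s) (total 0); column heights now [2 3 2 3 0 0], max=3
Drop 3: J rot3 at col 1 lands with bottom-row=3; cleared 0 line(s) (total 0); column heights now [2 4 6 3 0 0], max=6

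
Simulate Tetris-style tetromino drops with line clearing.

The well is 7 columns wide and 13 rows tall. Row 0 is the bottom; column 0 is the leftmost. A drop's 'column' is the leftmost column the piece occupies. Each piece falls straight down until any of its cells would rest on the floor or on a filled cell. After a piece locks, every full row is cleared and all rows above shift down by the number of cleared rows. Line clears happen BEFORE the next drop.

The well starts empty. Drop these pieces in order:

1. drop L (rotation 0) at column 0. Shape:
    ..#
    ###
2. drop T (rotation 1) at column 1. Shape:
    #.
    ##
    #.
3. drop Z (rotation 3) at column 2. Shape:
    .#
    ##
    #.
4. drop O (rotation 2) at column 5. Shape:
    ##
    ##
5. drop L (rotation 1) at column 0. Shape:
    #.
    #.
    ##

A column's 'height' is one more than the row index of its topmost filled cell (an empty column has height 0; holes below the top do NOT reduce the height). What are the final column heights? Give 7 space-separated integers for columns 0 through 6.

Answer: 7 5 5 6 0 2 2

Derivation:
Drop 1: L rot0 at col 0 lands with bottom-row=0; cleared 0 line(s) (total 0); column heights now [1 1 2 0 0 0 0], max=2
Drop 2: T rot1 at col 1 lands with bottom-row=1; cleared 0 line(s) (total 0); column heights now [1 4 3 0 0 0 0], max=4
Drop 3: Z rot3 at col 2 lands with bottom-row=3; cleared 0 line(s) (total 0); column heights now [1 4 5 6 0 0 0], max=6
Drop 4: O rot2 at col 5 lands with bottom-row=0; cleared 0 line(s) (total 0); column heights now [1 4 5 6 0 2 2], max=6
Drop 5: L rot1 at col 0 lands with bottom-row=4; cleared 0 line(s) (total 0); column heights now [7 5 5 6 0 2 2], max=7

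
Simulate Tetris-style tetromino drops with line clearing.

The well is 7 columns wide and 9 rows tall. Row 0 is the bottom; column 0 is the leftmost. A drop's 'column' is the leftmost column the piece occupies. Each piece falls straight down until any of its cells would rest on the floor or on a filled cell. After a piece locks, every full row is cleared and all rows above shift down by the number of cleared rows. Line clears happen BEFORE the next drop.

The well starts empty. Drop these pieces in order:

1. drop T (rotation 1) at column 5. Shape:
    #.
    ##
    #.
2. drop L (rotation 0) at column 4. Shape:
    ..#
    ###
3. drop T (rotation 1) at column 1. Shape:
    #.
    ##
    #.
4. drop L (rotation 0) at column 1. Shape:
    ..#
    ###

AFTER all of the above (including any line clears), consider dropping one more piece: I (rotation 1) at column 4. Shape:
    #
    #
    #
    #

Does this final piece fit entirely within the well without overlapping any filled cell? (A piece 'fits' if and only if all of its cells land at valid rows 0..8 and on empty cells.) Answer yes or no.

Drop 1: T rot1 at col 5 lands with bottom-row=0; cleared 0 line(s) (total 0); column heights now [0 0 0 0 0 3 2], max=3
Drop 2: L rot0 at col 4 lands with bottom-row=3; cleared 0 line(s) (total 0); column heights now [0 0 0 0 4 4 5], max=5
Drop 3: T rot1 at col 1 lands with bottom-row=0; cleared 0 line(s) (total 0); column heights now [0 3 2 0 4 4 5], max=5
Drop 4: L rot0 at col 1 lands with bottom-row=3; cleared 0 line(s) (total 0); column heights now [0 4 4 5 4 4 5], max=5
Test piece I rot1 at col 4 (width 1): heights before test = [0 4 4 5 4 4 5]; fits = True

Answer: yes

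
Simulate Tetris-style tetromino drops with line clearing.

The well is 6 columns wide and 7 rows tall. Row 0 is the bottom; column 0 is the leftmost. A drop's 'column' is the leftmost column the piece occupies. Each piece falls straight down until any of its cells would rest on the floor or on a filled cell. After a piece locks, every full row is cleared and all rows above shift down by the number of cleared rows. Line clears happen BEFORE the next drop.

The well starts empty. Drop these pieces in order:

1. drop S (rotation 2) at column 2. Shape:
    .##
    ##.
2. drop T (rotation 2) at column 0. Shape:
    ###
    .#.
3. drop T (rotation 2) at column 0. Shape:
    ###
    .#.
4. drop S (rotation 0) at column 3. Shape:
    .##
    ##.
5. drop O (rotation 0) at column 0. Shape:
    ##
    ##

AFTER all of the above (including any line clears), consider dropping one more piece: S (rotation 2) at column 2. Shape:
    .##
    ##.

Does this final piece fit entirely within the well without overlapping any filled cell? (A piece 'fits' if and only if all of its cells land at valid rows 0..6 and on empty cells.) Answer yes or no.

Answer: yes

Derivation:
Drop 1: S rot2 at col 2 lands with bottom-row=0; cleared 0 line(s) (total 0); column heights now [0 0 1 2 2 0], max=2
Drop 2: T rot2 at col 0 lands with bottom-row=0; cleared 0 line(s) (total 0); column heights now [2 2 2 2 2 0], max=2
Drop 3: T rot2 at col 0 lands with bottom-row=2; cleared 0 line(s) (total 0); column heights now [4 4 4 2 2 0], max=4
Drop 4: S rot0 at col 3 lands with bottom-row=2; cleared 0 line(s) (total 0); column heights now [4 4 4 3 4 4], max=4
Drop 5: O rot0 at col 0 lands with bottom-row=4; cleared 0 line(s) (total 0); column heights now [6 6 4 3 4 4], max=6
Test piece S rot2 at col 2 (width 3): heights before test = [6 6 4 3 4 4]; fits = True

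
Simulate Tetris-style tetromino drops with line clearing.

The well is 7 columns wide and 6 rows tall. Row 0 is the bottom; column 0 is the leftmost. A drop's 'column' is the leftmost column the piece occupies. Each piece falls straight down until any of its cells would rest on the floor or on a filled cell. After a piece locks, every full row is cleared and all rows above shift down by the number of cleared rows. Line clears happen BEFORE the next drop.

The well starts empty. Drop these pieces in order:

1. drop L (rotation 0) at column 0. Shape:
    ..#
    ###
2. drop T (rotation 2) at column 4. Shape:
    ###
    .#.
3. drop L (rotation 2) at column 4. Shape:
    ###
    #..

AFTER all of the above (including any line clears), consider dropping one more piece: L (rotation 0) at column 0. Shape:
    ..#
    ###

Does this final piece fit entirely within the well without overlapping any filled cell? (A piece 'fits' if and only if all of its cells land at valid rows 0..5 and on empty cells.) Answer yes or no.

Answer: yes

Derivation:
Drop 1: L rot0 at col 0 lands with bottom-row=0; cleared 0 line(s) (total 0); column heights now [1 1 2 0 0 0 0], max=2
Drop 2: T rot2 at col 4 lands with bottom-row=0; cleared 0 line(s) (total 0); column heights now [1 1 2 0 2 2 2], max=2
Drop 3: L rot2 at col 4 lands with bottom-row=2; cleared 0 line(s) (total 0); column heights now [1 1 2 0 4 4 4], max=4
Test piece L rot0 at col 0 (width 3): heights before test = [1 1 2 0 4 4 4]; fits = True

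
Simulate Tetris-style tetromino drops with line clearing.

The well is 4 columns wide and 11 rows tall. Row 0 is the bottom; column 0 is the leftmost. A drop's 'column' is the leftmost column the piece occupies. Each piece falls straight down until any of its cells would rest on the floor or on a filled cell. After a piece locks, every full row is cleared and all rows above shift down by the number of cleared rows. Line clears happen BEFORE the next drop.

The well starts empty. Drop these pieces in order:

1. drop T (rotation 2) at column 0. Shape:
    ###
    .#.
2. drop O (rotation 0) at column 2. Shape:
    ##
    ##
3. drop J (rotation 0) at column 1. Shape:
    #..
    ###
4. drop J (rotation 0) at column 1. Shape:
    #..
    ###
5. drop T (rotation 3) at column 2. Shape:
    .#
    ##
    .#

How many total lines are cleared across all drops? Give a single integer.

Answer: 0

Derivation:
Drop 1: T rot2 at col 0 lands with bottom-row=0; cleared 0 line(s) (total 0); column heights now [2 2 2 0], max=2
Drop 2: O rot0 at col 2 lands with bottom-row=2; cleared 0 line(s) (total 0); column heights now [2 2 4 4], max=4
Drop 3: J rot0 at col 1 lands with bottom-row=4; cleared 0 line(s) (total 0); column heights now [2 6 5 5], max=6
Drop 4: J rot0 at col 1 lands with bottom-row=6; cleared 0 line(s) (total 0); column heights now [2 8 7 7], max=8
Drop 5: T rot3 at col 2 lands with bottom-row=7; cleared 0 line(s) (total 0); column heights now [2 8 9 10], max=10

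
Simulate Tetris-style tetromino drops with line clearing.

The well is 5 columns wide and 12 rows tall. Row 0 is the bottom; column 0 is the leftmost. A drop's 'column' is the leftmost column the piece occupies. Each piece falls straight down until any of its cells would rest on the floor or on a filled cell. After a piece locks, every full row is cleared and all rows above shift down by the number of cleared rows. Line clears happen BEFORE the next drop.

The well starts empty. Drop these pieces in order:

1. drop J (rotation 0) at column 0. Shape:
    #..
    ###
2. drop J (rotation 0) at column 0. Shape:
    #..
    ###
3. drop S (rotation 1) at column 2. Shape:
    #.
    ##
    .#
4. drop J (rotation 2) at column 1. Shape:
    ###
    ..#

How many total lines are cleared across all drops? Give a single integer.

Answer: 0

Derivation:
Drop 1: J rot0 at col 0 lands with bottom-row=0; cleared 0 line(s) (total 0); column heights now [2 1 1 0 0], max=2
Drop 2: J rot0 at col 0 lands with bottom-row=2; cleared 0 line(s) (total 0); column heights now [4 3 3 0 0], max=4
Drop 3: S rot1 at col 2 lands with bottom-row=2; cleared 0 line(s) (total 0); column heights now [4 3 5 4 0], max=5
Drop 4: J rot2 at col 1 lands with bottom-row=4; cleared 0 line(s) (total 0); column heights now [4 6 6 6 0], max=6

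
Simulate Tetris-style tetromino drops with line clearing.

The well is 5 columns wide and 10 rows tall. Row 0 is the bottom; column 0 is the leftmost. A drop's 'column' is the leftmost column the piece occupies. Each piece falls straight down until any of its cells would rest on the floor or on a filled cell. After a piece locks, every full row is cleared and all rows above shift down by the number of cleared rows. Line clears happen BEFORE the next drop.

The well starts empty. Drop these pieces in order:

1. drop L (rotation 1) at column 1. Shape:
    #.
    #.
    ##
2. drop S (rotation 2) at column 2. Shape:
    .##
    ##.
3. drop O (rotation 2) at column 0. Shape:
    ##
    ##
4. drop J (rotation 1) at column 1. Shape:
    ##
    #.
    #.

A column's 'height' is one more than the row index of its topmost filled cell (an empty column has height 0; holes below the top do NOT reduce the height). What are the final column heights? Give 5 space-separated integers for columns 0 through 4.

Answer: 5 8 8 3 3

Derivation:
Drop 1: L rot1 at col 1 lands with bottom-row=0; cleared 0 line(s) (total 0); column heights now [0 3 1 0 0], max=3
Drop 2: S rot2 at col 2 lands with bottom-row=1; cleared 0 line(s) (total 0); column heights now [0 3 2 3 3], max=3
Drop 3: O rot2 at col 0 lands with bottom-row=3; cleared 0 line(s) (total 0); column heights now [5 5 2 3 3], max=5
Drop 4: J rot1 at col 1 lands with bottom-row=5; cleared 0 line(s) (total 0); column heights now [5 8 8 3 3], max=8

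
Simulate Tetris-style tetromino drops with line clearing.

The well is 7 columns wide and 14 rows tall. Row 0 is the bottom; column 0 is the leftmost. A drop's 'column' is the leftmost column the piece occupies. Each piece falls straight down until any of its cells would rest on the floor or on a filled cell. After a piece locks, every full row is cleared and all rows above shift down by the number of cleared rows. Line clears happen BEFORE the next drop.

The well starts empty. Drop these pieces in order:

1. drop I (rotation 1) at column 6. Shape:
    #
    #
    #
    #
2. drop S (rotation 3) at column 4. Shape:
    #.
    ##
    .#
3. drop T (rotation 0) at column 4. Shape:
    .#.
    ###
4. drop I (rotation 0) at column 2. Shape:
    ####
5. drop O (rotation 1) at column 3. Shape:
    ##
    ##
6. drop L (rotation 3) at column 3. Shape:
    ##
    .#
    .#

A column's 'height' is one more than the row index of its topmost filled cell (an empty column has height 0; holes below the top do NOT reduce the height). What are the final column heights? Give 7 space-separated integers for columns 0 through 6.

Answer: 0 0 7 12 12 7 5

Derivation:
Drop 1: I rot1 at col 6 lands with bottom-row=0; cleared 0 line(s) (total 0); column heights now [0 0 0 0 0 0 4], max=4
Drop 2: S rot3 at col 4 lands with bottom-row=0; cleared 0 line(s) (total 0); column heights now [0 0 0 0 3 2 4], max=4
Drop 3: T rot0 at col 4 lands with bottom-row=4; cleared 0 line(s) (total 0); column heights now [0 0 0 0 5 6 5], max=6
Drop 4: I rot0 at col 2 lands with bottom-row=6; cleared 0 line(s) (total 0); column heights now [0 0 7 7 7 7 5], max=7
Drop 5: O rot1 at col 3 lands with bottom-row=7; cleared 0 line(s) (total 0); column heights now [0 0 7 9 9 7 5], max=9
Drop 6: L rot3 at col 3 lands with bottom-row=9; cleared 0 line(s) (total 0); column heights now [0 0 7 12 12 7 5], max=12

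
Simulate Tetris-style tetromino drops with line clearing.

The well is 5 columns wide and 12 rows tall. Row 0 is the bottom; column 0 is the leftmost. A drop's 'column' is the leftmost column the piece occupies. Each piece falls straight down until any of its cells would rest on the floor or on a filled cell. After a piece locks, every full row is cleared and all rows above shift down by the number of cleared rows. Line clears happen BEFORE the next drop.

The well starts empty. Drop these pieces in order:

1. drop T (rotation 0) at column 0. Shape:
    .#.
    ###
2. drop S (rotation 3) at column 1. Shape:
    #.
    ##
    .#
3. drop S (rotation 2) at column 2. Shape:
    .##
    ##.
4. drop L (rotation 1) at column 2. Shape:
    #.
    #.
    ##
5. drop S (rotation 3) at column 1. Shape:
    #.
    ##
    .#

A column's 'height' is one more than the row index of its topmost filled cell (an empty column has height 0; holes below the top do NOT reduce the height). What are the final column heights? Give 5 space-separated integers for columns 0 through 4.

Answer: 1 11 10 6 5

Derivation:
Drop 1: T rot0 at col 0 lands with bottom-row=0; cleared 0 line(s) (total 0); column heights now [1 2 1 0 0], max=2
Drop 2: S rot3 at col 1 lands with bottom-row=1; cleared 0 line(s) (total 0); column heights now [1 4 3 0 0], max=4
Drop 3: S rot2 at col 2 lands with bottom-row=3; cleared 0 line(s) (total 0); column heights now [1 4 4 5 5], max=5
Drop 4: L rot1 at col 2 lands with bottom-row=5; cleared 0 line(s) (total 0); column heights now [1 4 8 6 5], max=8
Drop 5: S rot3 at col 1 lands with bottom-row=8; cleared 0 line(s) (total 0); column heights now [1 11 10 6 5], max=11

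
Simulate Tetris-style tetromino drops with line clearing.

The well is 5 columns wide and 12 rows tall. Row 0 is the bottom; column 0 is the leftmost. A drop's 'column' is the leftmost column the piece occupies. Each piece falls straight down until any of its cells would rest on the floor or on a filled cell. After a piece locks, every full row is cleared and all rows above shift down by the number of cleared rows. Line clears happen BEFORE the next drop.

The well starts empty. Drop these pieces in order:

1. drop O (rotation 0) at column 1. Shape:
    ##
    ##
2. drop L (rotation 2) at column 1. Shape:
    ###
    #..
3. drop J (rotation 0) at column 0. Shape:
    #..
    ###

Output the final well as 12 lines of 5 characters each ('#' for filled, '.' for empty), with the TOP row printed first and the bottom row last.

Answer: .....
.....
.....
.....
.....
.....
#....
###..
.###.
.#...
.##..
.##..

Derivation:
Drop 1: O rot0 at col 1 lands with bottom-row=0; cleared 0 line(s) (total 0); column heights now [0 2 2 0 0], max=2
Drop 2: L rot2 at col 1 lands with bottom-row=2; cleared 0 line(s) (total 0); column heights now [0 4 4 4 0], max=4
Drop 3: J rot0 at col 0 lands with bottom-row=4; cleared 0 line(s) (total 0); column heights now [6 5 5 4 0], max=6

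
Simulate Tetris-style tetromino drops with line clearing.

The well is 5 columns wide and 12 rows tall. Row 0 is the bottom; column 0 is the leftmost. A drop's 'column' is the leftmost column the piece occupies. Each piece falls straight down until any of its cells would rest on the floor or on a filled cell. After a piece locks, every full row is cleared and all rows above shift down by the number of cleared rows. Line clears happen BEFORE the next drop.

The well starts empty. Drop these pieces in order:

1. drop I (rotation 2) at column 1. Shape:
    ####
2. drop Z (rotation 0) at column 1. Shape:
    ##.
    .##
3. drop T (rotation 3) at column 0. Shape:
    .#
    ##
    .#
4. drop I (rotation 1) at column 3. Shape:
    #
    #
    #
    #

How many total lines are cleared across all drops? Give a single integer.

Drop 1: I rot2 at col 1 lands with bottom-row=0; cleared 0 line(s) (total 0); column heights now [0 1 1 1 1], max=1
Drop 2: Z rot0 at col 1 lands with bottom-row=1; cleared 0 line(s) (total 0); column heights now [0 3 3 2 1], max=3
Drop 3: T rot3 at col 0 lands with bottom-row=3; cleared 0 line(s) (total 0); column heights now [5 6 3 2 1], max=6
Drop 4: I rot1 at col 3 lands with bottom-row=2; cleared 0 line(s) (total 0); column heights now [5 6 3 6 1], max=6

Answer: 0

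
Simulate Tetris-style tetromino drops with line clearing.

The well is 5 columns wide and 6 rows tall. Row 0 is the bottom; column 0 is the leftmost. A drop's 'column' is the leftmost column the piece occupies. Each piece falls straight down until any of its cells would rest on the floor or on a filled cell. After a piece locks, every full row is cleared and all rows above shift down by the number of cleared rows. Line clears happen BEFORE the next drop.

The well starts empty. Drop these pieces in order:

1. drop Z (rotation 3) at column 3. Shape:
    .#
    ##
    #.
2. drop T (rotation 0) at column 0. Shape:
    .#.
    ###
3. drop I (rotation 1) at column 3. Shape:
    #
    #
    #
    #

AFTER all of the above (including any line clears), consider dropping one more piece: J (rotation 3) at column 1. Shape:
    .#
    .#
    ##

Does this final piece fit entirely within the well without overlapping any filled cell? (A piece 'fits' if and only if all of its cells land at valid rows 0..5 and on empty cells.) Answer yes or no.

Drop 1: Z rot3 at col 3 lands with bottom-row=0; cleared 0 line(s) (total 0); column heights now [0 0 0 2 3], max=3
Drop 2: T rot0 at col 0 lands with bottom-row=0; cleared 0 line(s) (total 0); column heights now [1 2 1 2 3], max=3
Drop 3: I rot1 at col 3 lands with bottom-row=2; cleared 0 line(s) (total 0); column heights now [1 2 1 6 3], max=6
Test piece J rot3 at col 1 (width 2): heights before test = [1 2 1 6 3]; fits = True

Answer: yes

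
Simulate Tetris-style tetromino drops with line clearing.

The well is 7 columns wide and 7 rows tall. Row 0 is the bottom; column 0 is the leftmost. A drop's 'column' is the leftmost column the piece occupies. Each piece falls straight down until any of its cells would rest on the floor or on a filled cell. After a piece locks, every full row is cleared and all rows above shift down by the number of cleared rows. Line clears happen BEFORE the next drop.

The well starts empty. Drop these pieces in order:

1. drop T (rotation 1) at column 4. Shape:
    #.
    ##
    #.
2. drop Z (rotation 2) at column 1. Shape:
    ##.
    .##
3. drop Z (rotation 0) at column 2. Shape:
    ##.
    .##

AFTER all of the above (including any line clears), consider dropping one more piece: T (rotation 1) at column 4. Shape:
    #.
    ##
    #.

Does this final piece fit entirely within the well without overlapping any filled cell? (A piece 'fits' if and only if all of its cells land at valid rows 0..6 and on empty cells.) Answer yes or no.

Drop 1: T rot1 at col 4 lands with bottom-row=0; cleared 0 line(s) (total 0); column heights now [0 0 0 0 3 2 0], max=3
Drop 2: Z rot2 at col 1 lands with bottom-row=0; cleared 0 line(s) (total 0); column heights now [0 2 2 1 3 2 0], max=3
Drop 3: Z rot0 at col 2 lands with bottom-row=3; cleared 0 line(s) (total 0); column heights now [0 2 5 5 4 2 0], max=5
Test piece T rot1 at col 4 (width 2): heights before test = [0 2 5 5 4 2 0]; fits = True

Answer: yes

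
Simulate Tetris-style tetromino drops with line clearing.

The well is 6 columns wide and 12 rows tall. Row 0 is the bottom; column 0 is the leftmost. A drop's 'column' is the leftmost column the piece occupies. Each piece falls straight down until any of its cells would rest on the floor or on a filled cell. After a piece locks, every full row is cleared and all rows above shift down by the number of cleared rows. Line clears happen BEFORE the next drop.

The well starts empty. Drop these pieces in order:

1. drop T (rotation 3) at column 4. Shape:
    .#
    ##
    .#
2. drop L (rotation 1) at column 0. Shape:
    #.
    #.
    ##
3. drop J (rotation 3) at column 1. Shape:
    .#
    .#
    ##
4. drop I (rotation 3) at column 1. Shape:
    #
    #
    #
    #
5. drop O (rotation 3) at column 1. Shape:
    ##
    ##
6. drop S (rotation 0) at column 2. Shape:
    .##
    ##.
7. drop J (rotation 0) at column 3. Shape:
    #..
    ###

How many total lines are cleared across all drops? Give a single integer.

Answer: 0

Derivation:
Drop 1: T rot3 at col 4 lands with bottom-row=0; cleared 0 line(s) (total 0); column heights now [0 0 0 0 2 3], max=3
Drop 2: L rot1 at col 0 lands with bottom-row=0; cleared 0 line(s) (total 0); column heights now [3 1 0 0 2 3], max=3
Drop 3: J rot3 at col 1 lands with bottom-row=1; cleared 0 line(s) (total 0); column heights now [3 2 4 0 2 3], max=4
Drop 4: I rot3 at col 1 lands with bottom-row=2; cleared 0 line(s) (total 0); column heights now [3 6 4 0 2 3], max=6
Drop 5: O rot3 at col 1 lands with bottom-row=6; cleared 0 line(s) (total 0); column heights now [3 8 8 0 2 3], max=8
Drop 6: S rot0 at col 2 lands with bottom-row=8; cleared 0 line(s) (total 0); column heights now [3 8 9 10 10 3], max=10
Drop 7: J rot0 at col 3 lands with bottom-row=10; cleared 0 line(s) (total 0); column heights now [3 8 9 12 11 11], max=12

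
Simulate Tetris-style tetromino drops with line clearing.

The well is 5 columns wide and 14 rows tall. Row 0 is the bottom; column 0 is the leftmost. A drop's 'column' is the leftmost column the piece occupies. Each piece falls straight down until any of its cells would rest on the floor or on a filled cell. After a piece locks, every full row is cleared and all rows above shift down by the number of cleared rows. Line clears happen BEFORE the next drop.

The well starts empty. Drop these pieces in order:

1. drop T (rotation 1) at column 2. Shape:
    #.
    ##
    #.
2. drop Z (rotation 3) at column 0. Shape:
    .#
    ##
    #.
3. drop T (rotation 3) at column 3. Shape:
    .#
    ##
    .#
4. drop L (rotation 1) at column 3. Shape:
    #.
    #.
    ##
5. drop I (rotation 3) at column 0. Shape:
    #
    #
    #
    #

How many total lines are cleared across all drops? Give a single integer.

Drop 1: T rot1 at col 2 lands with bottom-row=0; cleared 0 line(s) (total 0); column heights now [0 0 3 2 0], max=3
Drop 2: Z rot3 at col 0 lands with bottom-row=0; cleared 0 line(s) (total 0); column heights now [2 3 3 2 0], max=3
Drop 3: T rot3 at col 3 lands with bottom-row=1; cleared 1 line(s) (total 1); column heights now [1 2 2 2 3], max=3
Drop 4: L rot1 at col 3 lands with bottom-row=3; cleared 0 line(s) (total 1); column heights now [1 2 2 6 4], max=6
Drop 5: I rot3 at col 0 lands with bottom-row=1; cleared 1 line(s) (total 2); column heights now [4 0 1 5 3], max=5

Answer: 2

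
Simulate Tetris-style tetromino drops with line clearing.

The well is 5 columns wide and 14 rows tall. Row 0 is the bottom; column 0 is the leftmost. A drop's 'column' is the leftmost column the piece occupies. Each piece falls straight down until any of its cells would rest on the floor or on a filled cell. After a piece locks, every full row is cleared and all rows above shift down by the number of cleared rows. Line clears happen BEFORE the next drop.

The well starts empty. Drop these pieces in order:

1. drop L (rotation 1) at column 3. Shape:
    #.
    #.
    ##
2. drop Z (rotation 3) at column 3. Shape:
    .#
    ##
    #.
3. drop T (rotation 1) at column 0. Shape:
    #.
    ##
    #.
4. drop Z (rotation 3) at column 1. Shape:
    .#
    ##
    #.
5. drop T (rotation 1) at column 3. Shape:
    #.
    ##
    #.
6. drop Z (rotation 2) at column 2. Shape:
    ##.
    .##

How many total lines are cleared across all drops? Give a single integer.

Answer: 0

Derivation:
Drop 1: L rot1 at col 3 lands with bottom-row=0; cleared 0 line(s) (total 0); column heights now [0 0 0 3 1], max=3
Drop 2: Z rot3 at col 3 lands with bottom-row=3; cleared 0 line(s) (total 0); column heights now [0 0 0 5 6], max=6
Drop 3: T rot1 at col 0 lands with bottom-row=0; cleared 0 line(s) (total 0); column heights now [3 2 0 5 6], max=6
Drop 4: Z rot3 at col 1 lands with bottom-row=2; cleared 0 line(s) (total 0); column heights now [3 4 5 5 6], max=6
Drop 5: T rot1 at col 3 lands with bottom-row=5; cleared 0 line(s) (total 0); column heights now [3 4 5 8 7], max=8
Drop 6: Z rot2 at col 2 lands with bottom-row=8; cleared 0 line(s) (total 0); column heights now [3 4 10 10 9], max=10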